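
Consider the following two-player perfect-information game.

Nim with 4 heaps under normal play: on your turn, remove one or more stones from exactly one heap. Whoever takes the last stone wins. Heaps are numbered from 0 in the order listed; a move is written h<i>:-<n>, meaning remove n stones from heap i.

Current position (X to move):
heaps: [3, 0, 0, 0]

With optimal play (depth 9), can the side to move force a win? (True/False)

ply 1, X at (3,0,0,0) | h0:-1=-1→(2,0,0,0); h0:-2=-1→(1,0,0,0); h0:-3=+1→(0,0,0,0)*
ply 2: (0,0,0,0) is terminal -1 (O); from (3,0,0,0) depth 9

X winning at [(3,0,0,0)]: True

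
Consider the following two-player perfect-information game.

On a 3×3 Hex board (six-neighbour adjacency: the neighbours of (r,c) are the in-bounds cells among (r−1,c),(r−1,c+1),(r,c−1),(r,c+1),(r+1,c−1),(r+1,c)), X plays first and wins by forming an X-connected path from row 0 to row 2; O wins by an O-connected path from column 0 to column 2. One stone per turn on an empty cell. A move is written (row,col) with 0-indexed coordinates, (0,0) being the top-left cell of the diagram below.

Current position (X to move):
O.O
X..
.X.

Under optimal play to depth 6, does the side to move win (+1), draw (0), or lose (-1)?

ply 1, X at O.O/X../.X. | (0,1)=+1→OXO/X../.X.*; (1,1)=-1→O.O/XX./.X.; (1,2)=-1→O.O/X.X/.X.; (2,0)=-1→O.O/X../XX.; (2,2)=-1→O.O/X../.XX
ply 2, O at OXO/X../.X. | (1,1)=-1→OXO/XO./.X.*; (1,2)=-1→OXO/X.O/.X.; (2,0)=-1→OXO/X../OX.; (2,2)=-1→OXO/X../.XO
ply 3, X at OXO/XO./.X. | (1,2)=-1→OXO/XOX/.X.; (2,0)=+1→OXO/XO./XX.*; (2,2)=-1→OXO/XO./.XX
ply 4: OXO/XO./XX. is terminal -1 (O); from O.O/X../.X. depth 6

value(O.O/X../.X., X) = +1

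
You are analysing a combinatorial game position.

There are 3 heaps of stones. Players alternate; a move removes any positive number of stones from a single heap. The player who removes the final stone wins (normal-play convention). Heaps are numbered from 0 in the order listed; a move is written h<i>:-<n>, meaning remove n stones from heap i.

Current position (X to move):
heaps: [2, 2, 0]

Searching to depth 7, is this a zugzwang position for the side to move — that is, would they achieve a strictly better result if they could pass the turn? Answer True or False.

[(2,2,0)] X move#1: h0:-1:-1/(1,2,0)*, h0:-2:-1/(0,2,0), h1:-1:-1/(2,1,0), h1:-2:-1/(2,0,0)
[(1,2,0)] O move#2: h0:-1:-1/(0,2,0), h1:-1:+1/(1,1,0)*, h1:-2:-1/(1,0,0)
[(1,1,0)] X move#3: h0:-1:-1/(0,1,0)*, h1:-1:-1/(1,0,0)
[(0,1,0)] O move#4: h1:-1:+1/(0,0,0)*
[(0,0,0)] end (terminal -1, X#5); searched (2,2,0) to 7
if X skipped the turn, O would face:
~ [(2,2,0)] O move#1: h0:-1:-1/(1,2,0)*, h0:-2:-1/(0,2,0), h1:-1:-1/(2,1,0), h1:-2:-1/(2,0,0)
~ [(1,2,0)] X move#2: h0:-1:-1/(0,2,0), h1:-1:+1/(1,1,0)*, h1:-2:-1/(1,0,0)
~ [(1,1,0)] O move#3: h0:-1:-1/(0,1,0)*, h1:-1:-1/(1,0,0)
~ [(0,1,0)] X move#4: h1:-1:+1/(0,0,0)*
~ [(0,0,0)] end (terminal -1, O#5); searched (2,2,0) to 7
compare (X): move=-1 vs pass=+1

zugzwang((2,2,0), X) = True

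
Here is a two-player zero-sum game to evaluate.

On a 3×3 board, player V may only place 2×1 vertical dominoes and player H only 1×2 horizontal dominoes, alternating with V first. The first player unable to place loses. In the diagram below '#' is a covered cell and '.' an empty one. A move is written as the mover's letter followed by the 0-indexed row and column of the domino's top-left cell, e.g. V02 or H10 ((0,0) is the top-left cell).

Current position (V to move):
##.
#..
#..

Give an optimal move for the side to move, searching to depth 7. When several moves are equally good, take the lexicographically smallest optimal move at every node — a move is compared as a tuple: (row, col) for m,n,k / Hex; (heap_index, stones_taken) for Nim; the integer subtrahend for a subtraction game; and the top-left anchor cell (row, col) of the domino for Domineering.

p1 V@[##./#../#..]: V02[###/#.#/#..]-1 V11[##./##./##.]+1* V12[##./#.#/#.#]+1
p2 H@[##./##./##.] terminal -1; root [##./#../#..] d7

V's best at [##./#../#..]: V11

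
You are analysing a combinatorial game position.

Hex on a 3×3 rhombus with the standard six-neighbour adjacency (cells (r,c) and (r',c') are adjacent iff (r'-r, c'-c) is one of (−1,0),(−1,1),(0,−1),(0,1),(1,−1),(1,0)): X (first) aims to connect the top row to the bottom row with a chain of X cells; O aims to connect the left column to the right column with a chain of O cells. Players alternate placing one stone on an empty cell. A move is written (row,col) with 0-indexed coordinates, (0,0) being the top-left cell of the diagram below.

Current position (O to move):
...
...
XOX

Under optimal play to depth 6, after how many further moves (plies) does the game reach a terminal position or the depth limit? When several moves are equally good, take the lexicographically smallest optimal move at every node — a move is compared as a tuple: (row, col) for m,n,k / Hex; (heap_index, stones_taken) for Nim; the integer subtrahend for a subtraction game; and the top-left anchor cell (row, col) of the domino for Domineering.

[.../.../XOX] O move#1: (0,0):-1/O../.../XOX*, (0,1):-1/.O./.../XOX, (0,2):-1/..O/.../XOX, (1,0):-1/.../O../XOX, (1,1):-1/.../.O./XOX, (1,2):-1/.../..O/XOX
[O../.../XOX] X move#2: (0,1):+1/OX./.../XOX*, (0,2):+1/O.X/.../XOX, (1,0):+1/O../X../XOX, (1,1):+1/O../.X./XOX, (1,2):+1/O../..X/XOX
[OX./.../XOX] O move#3: (0,2):-1/OXO/.../XOX*, (1,0):-1/OX./O../XOX, (1,1):-1/OX./.O./XOX, (1,2):-1/OX./..O/XOX
[OXO/.../XOX] X move#4: (1,0):+1/OXO/X../XOX*, (1,1):+1/OXO/.X./XOX, (1,2):+1/OXO/..X/XOX
[OXO/X../XOX] end (terminal -1, O#5); searched .../.../XOX to 6

PV length from [.../.../XOX]: 4 plies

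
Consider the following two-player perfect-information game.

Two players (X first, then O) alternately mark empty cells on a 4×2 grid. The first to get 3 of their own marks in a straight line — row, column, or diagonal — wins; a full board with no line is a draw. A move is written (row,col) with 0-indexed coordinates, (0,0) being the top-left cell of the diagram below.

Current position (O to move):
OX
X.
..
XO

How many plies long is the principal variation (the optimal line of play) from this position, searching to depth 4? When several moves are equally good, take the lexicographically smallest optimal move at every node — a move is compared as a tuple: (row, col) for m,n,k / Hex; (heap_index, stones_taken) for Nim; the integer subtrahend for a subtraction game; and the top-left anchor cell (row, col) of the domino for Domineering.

PV length from [OX/X./../XO]: 3 plies

ply 1, O at OX/X./../XO | (1,1)=-1→OX/XO/../XO; (2,0)=+0→OX/X./O./XO*; (2,1)=-1→OX/X./.O/XO
ply 2, X at OX/X./O./XO | (1,1)=+0→OX/XX/O./XO*; (2,1)=+0→OX/X./OX/XO
ply 3, O at OX/XX/O./XO | (2,1)=+0→OX/XX/OO/XO*
ply 4: OX/XX/OO/XO is terminal +0 (X); from OX/X./../XO depth 4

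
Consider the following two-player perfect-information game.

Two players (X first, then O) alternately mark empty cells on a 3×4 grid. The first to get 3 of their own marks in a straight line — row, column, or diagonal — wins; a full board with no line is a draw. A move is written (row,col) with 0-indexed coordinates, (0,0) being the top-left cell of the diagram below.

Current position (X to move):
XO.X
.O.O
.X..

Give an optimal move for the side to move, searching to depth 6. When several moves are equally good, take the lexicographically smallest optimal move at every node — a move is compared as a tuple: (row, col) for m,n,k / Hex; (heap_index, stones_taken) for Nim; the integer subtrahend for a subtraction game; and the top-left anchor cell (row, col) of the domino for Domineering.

p1 X@[XO.X/.O.O/.X..]: (0,2)[XOXX/.O.O/.X..]-1 (1,0)[XO.X/XO.O/.X..]-1 (1,2)[XO.X/.OXO/.X..]+1* (2,0)[XO.X/.O.O/XX..]-1 (2,2)[XO.X/.O.O/.XX.]-1 (2,3)[XO.X/.O.O/.X.X]-1
p2 O@[XO.X/.OXO/.X..] terminal -1; root [XO.X/.O.O/.X..] d6

X's best at [XO.X/.O.O/.X..]: (1,2)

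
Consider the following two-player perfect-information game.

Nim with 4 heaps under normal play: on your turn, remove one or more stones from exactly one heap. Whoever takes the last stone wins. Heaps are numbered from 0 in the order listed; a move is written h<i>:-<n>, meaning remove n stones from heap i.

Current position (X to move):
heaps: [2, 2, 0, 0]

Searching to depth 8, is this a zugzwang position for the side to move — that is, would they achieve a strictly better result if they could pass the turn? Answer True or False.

zugzwang((2,2,0,0), X) = True

ply 1, X at (2,2,0,0) | h0:-1=-1→(1,2,0,0)*; h0:-2=-1→(0,2,0,0); h1:-1=-1→(2,1,0,0); h1:-2=-1→(2,0,0,0)
ply 2, O at (1,2,0,0) | h0:-1=-1→(0,2,0,0); h1:-1=+1→(1,1,0,0)*; h1:-2=-1→(1,0,0,0)
ply 3, X at (1,1,0,0) | h0:-1=-1→(0,1,0,0)*; h1:-1=-1→(1,0,0,0)
ply 4, O at (0,1,0,0) | h1:-1=+1→(0,0,0,0)*
ply 5: (0,0,0,0) is terminal -1 (X); from (2,2,0,0) depth 8
if X skipped the turn, O would face:
~ ply 1, O at (2,2,0,0) | h0:-1=-1→(1,2,0,0)*; h0:-2=-1→(0,2,0,0); h1:-1=-1→(2,1,0,0); h1:-2=-1→(2,0,0,0)
~ ply 2, X at (1,2,0,0) | h0:-1=-1→(0,2,0,0); h1:-1=+1→(1,1,0,0)*; h1:-2=-1→(1,0,0,0)
~ ply 3, O at (1,1,0,0) | h0:-1=-1→(0,1,0,0)*; h1:-1=-1→(1,0,0,0)
~ ply 4, X at (0,1,0,0) | h1:-1=+1→(0,0,0,0)*
~ ply 5: (0,0,0,0) is terminal -1 (O); from (2,2,0,0) depth 8
compare (X): move=-1 vs pass=+1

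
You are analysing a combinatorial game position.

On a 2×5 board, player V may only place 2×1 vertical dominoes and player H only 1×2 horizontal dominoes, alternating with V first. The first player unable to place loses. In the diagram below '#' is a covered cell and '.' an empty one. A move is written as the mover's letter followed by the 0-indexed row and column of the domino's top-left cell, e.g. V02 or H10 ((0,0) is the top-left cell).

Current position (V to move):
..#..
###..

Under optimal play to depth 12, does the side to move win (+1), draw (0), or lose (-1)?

p1 V@[..#../###..]: V03[..##./####.]+1* V04[..#.#/###.#]+1
p2 H@[..##./####.]: H00[####./####.]-1*
p3 V@[####./####.]: V04[#####/#####]+1*
p4 H@[#####/#####] terminal -1; root [..#../###..] d12

value(..#../###.., V) = +1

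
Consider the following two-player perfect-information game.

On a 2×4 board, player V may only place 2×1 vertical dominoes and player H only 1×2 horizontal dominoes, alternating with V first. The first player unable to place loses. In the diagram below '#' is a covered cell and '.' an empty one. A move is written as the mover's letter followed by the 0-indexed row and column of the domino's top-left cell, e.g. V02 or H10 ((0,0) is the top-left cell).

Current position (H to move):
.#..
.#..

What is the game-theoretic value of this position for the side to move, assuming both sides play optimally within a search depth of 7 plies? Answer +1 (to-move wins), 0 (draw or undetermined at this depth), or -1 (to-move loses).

value(.#../.#.., H) = +1

ply 1, H at .#../.#.. | H02=+1→.###/.#..*; H12=+1→.#../.###
ply 2, V at .###/.#.. | V00=-1→####/##..*
ply 3, H at ####/##.. | H12=+1→####/####*
ply 4: ####/#### is terminal -1 (V); from .#../.#.. depth 7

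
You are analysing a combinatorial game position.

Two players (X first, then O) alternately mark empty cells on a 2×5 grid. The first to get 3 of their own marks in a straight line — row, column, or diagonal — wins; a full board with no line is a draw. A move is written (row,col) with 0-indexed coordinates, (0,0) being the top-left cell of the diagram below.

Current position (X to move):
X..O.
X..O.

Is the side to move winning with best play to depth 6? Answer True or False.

p1 X@[X..O./X..O.]: (0,1)[XX.O./X..O.]-1 (0,2)[X.XO./X..O.]+0* (0,4)[X..OX/X..O.]-1 (1,1)[X..O./XX.O.]-1 (1,2)[X..O./X.XO.]+0 (1,4)[X..O./X..OX]-1
p2 O@[X.XO./X..O.]: (0,1)[XOXO./X..O.]+0* (0,4)[X.XOO/X..O.]-1 (1,1)[X.XO./XO.O.]-1 (1,2)[X.XO./X.OO.]-1 (1,4)[X.XO./X..OO]-1
p3 X@[XOXO./X..O.]: (0,4)[XOXOX/X..O.]-1 (1,1)[XOXO./XX.O.]+0* (1,2)[XOXO./X.XO.]+0 (1,4)[XOXO./X..OX]+0
p4 O@[XOXO./XX.O.]: (0,4)[XOXOO/XX.O.]-1 (1,2)[XOXO./XXOO.]+0* (1,4)[XOXO./XX.OO]-1
p5 X@[XOXO./XXOO.]: (0,4)[XOXOX/XXOO.]-1 (1,4)[XOXO./XXOOX]+0*
p6 O@[XOXO./XXOOX]: (0,4)[XOXOO/XXOOX]+0*
p7 X@[XOXOO/XXOOX] terminal +0; root [X..O./X..O.] d6

X winning at [X..O./X..O.]: False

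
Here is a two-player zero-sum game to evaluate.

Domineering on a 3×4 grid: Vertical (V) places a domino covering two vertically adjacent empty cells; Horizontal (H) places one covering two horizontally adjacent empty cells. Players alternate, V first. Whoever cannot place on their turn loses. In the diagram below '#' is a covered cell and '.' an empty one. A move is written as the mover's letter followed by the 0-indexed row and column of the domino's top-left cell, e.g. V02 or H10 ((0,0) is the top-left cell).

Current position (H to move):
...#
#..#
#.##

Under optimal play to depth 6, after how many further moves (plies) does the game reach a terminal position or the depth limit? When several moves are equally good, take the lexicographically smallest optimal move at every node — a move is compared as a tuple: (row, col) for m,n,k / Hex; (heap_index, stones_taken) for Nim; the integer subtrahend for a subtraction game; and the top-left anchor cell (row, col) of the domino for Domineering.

[...#/#..#/#.##] H move#1: H00:-1/##.#/#..#/#.##, H01:-1/.###/#..#/#.##, H11:+1/...#/####/#.##*
[...#/####/#.##] end (terminal -1, V#2); searched ...#/#..#/#.## to 6

PV length from [...#/#..#/#.##]: 1 ply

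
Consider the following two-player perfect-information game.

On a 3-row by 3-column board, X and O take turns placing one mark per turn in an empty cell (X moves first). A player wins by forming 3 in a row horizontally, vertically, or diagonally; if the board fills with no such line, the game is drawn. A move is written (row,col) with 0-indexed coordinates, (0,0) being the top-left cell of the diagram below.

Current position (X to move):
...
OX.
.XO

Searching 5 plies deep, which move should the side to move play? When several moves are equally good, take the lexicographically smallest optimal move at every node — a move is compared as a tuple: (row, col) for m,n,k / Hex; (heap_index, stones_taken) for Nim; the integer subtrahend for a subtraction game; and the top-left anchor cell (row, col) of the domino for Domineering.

p1 X@[.../OX./.XO]: (0,0)[X../OX./.XO]+0 (0,1)[.X./OX./.XO]+1* (0,2)[..X/OX./.XO]+1 (1,2)[.../OXX/.XO]+0 (2,0)[.../OX./XXO]+1
p2 O@[.X./OX./.XO] terminal -1; root [.../OX./.XO] d5

X's best at [.../OX./.XO]: (0,1)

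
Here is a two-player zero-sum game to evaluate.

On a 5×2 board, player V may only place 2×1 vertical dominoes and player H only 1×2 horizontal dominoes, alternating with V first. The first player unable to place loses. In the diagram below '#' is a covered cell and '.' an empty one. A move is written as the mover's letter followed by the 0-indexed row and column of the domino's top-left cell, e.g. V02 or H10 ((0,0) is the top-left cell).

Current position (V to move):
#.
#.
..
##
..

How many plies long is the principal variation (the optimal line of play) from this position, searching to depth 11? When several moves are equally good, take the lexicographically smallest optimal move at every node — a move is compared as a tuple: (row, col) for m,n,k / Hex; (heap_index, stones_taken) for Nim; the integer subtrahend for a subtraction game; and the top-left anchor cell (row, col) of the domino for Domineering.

[#./#./../##/..] V move#1: V01:-1/##/##/../##/..*, V11:-1/#./##/.#/##/..
[##/##/../##/..] H move#2: H20:+1/##/##/##/##/..*, H40:+1/##/##/../##/##
[##/##/##/##/..] end (terminal -1, V#3); searched #./#./../##/.. to 11

PV length from [#./#./../##/..]: 2 plies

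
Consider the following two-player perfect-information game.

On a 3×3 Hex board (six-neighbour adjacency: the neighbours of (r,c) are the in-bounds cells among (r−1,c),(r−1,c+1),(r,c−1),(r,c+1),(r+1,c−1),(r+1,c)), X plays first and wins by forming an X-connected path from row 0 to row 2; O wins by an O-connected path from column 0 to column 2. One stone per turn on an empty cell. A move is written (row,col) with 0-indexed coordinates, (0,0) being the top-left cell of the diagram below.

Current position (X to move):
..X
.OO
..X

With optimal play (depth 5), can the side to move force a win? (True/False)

ply 1, X at ..X/.OO/..X | (0,0)=-1→X.X/.OO/..X*; (0,1)=-1→.XX/.OO/..X; (1,0)=-1→..X/XOO/..X; (2,0)=-1→..X/.OO/X.X; (2,1)=-1→..X/.OO/.XX
ply 2, O at X.X/.OO/..X | (0,1)=+1→XOX/.OO/..X*; (1,0)=+1→X.X/OOO/..X; (2,0)=+1→X.X/.OO/O.X; (2,1)=+1→X.X/.OO/.OX
ply 3, X at XOX/.OO/..X | (1,0)=-1→XOX/XOO/..X*; (2,0)=-1→XOX/.OO/X.X; (2,1)=-1→XOX/.OO/.XX
ply 4, O at XOX/XOO/..X | (2,0)=+1→XOX/XOO/O.X*; (2,1)=-1→XOX/XOO/.OX
ply 5: XOX/XOO/O.X is terminal -1 (X); from ..X/.OO/..X depth 5

X winning at [..X/.OO/..X]: False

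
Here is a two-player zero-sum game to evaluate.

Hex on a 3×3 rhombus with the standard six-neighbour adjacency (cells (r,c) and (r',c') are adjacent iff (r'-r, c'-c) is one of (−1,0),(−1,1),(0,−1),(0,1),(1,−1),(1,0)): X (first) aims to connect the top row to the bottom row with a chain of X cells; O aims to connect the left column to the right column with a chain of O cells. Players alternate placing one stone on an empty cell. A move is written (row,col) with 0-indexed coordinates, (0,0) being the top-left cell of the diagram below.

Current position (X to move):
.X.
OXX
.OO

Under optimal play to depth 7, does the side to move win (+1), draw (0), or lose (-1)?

value(.X./OXX/.OO, X) = +1

[.X./OXX/.OO] X move#1: (0,0):-1/XX./OXX/.OO, (0,2):-1/.XX/OXX/.OO, (2,0):+1/.X./OXX/XOO*
[.X./OXX/XOO] end (terminal -1, O#2); searched .X./OXX/.OO to 7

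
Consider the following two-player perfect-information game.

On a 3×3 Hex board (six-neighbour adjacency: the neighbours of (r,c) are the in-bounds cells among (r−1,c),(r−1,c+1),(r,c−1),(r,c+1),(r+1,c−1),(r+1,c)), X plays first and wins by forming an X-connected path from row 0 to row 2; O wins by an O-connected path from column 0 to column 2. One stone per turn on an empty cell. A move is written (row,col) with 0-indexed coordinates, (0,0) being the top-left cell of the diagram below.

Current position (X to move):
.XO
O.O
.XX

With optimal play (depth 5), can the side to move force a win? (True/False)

p1 X@[.XO/O.O/.XX]: (0,0)[XXO/O.O/.XX]-1 (1,1)[.XO/OXO/.XX]+1* (2,0)[.XO/O.O/XXX]-1
p2 O@[.XO/OXO/.XX] terminal -1; root [.XO/O.O/.XX] d5

X winning at [.XO/O.O/.XX]: True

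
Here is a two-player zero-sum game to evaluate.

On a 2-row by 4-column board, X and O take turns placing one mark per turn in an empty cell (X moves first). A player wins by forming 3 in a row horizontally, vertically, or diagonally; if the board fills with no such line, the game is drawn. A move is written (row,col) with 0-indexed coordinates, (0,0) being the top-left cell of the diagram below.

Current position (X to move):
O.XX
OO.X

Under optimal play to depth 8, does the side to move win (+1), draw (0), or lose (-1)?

value(O.XX/OO.X, X) = +1

[O.XX/OO.X] X move#1: (0,1):+1/OXXX/OO.X*, (1,2):+0/O.XX/OOXX
[OXXX/OO.X] end (terminal -1, O#2); searched O.XX/OO.X to 8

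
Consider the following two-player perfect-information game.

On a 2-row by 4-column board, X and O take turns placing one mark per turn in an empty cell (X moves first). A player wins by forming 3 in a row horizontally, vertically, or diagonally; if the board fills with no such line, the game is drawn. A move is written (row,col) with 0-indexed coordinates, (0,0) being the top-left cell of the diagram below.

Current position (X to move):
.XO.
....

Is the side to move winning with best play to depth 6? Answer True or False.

p1 X@[.XO./....]: (0,0)[XXO./....]+0* (0,3)[.XOX/....]+0 (1,0)[.XO./X...]+0 (1,1)[.XO./.X..]+0 (1,2)[.XO./..X.]+0 (1,3)[.XO./...X]+0
p2 O@[XXO./....]: (0,3)[XXOO/....]+0* (1,0)[XXO./O...]+0 (1,1)[XXO./.O..]+0 (1,2)[XXO./..O.]+0 (1,3)[XXO./...O]+0
p3 X@[XXOO/....]: (1,0)[XXOO/X...]+0* (1,1)[XXOO/.X..]+0 (1,2)[XXOO/..X.]+0 (1,3)[XXOO/...X]+0
p4 O@[XXOO/X...]: (1,1)[XXOO/XO..]+0* (1,2)[XXOO/X.O.]+0 (1,3)[XXOO/X..O]+0
p5 X@[XXOO/XO..]: (1,2)[XXOO/XOX.]+0* (1,3)[XXOO/XO.X]+0
p6 O@[XXOO/XOX.]: (1,3)[XXOO/XOXO]+0*
p7 X@[XXOO/XOXO] terminal +0; root [.XO./....] d6

X winning at [.XO./....]: False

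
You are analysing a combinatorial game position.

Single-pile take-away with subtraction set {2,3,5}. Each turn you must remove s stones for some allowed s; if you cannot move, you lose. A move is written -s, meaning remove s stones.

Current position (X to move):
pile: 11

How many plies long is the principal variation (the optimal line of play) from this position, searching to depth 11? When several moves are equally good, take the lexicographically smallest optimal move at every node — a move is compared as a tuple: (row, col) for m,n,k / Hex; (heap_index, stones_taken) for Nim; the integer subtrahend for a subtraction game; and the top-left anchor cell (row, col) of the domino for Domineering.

PV length from [11]: 3 plies

p1 X@[11]: -2[9]-1 -3[8]+1* -5[6]-1
p2 O@[8]: -2[6]-1* -3[5]-1 -5[3]-1
p3 X@[6]: -2[4]-1 -3[3]-1 -5[1]+1*
p4 O@[1] terminal -1; root [11] d11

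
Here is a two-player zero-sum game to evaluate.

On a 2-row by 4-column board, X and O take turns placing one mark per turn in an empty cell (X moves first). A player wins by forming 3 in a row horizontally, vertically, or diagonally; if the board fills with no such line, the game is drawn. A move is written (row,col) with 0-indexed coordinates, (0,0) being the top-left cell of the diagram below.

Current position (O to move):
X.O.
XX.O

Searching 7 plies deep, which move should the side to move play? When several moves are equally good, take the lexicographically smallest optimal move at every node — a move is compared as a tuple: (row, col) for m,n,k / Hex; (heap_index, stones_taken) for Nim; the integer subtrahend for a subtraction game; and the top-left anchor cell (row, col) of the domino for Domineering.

p1 O@[X.O./XX.O]: (0,1)[XOO./XX.O]-1 (0,3)[X.OO/XX.O]-1 (1,2)[X.O./XXOO]+0*
p2 X@[X.O./XXOO]: (0,1)[XXO./XXOO]+0* (0,3)[X.OX/XXOO]+0
p3 O@[XXO./XXOO]: (0,3)[XXOO/XXOO]+0*
p4 X@[XXOO/XXOO] terminal +0; root [X.O./XX.O] d7

O's best at [X.O./XX.O]: (1,2)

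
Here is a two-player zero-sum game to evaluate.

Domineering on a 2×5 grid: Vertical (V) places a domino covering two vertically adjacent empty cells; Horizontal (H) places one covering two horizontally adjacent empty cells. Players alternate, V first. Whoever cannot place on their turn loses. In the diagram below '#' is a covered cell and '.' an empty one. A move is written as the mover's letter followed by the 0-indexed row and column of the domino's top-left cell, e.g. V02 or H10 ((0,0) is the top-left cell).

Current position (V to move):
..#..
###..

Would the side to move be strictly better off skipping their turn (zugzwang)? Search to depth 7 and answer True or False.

p1 V@[..#../###..]: V03[..##./####.]+1* V04[..#.#/###.#]+1
p2 H@[..##./####.]: H00[####./####.]-1*
p3 V@[####./####.]: V04[#####/#####]+1*
p4 H@[#####/#####] terminal -1; root [..#../###..] d7
if V skipped the turn, H would face:
~ p1 H@[..#../###..]: H00[###../###..]-1 H03[..###/###..]+1* H13[..#../#####]+1
~ p2 V@[..###/###..] terminal -1; root [..#../###..] d7
compare (V): move=+1 vs pass=-1

zugzwang(..#../###.., V) = False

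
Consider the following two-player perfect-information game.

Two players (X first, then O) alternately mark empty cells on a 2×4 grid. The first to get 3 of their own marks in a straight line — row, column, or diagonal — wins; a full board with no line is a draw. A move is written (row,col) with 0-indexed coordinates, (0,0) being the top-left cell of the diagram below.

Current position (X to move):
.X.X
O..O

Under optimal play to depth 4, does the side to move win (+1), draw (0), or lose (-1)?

p1 X@[.X.X/O..O]: (0,0)[XX.X/O..O]+0 (0,2)[.XXX/O..O]+1* (1,1)[.X.X/OX.O]+0 (1,2)[.X.X/O.XO]+0
p2 O@[.XXX/O..O] terminal -1; root [.X.X/O..O] d4

value(.X.X/O..O, X) = +1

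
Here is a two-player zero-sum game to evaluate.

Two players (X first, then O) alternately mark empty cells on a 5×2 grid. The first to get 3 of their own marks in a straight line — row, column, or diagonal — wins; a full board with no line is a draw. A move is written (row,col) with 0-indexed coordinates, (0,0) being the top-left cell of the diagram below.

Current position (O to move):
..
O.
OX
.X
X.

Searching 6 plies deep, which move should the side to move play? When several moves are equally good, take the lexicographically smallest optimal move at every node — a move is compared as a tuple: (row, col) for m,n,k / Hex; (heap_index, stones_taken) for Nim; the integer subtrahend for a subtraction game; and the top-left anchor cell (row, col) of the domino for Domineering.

O's best at [../O./OX/.X/X.]: (0,0)

ply 1, O at ../O./OX/.X/X. | (0,0)=+1→O./O./OX/.X/X.*; (0,1)=-1→.O/O./OX/.X/X.; (1,1)=-1→../OO/OX/.X/X.; (3,0)=+1→../O./OX/OX/X.; (4,1)=-1→../O./OX/.X/XO
ply 2: O./O./OX/.X/X. is terminal -1 (X); from ../O./OX/.X/X. depth 6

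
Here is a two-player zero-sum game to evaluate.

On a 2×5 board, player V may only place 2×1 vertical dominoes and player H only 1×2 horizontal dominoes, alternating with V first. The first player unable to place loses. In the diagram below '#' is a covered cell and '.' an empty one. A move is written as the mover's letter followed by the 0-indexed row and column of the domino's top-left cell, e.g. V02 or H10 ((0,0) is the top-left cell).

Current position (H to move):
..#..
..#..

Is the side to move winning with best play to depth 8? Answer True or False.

H winning at [..#../..#..]: False

ply 1, H at ..#../..#.. | H00=-1→###../..#..*; H03=-1→..###/..#..; H10=-1→..#../###..; H13=-1→..#../..###
ply 2, V at ###../..#.. | V03=+1→####./..##.*; V04=+1→###.#/..#.#
ply 3, H at ####./..##. | H10=-1→####./####.*
ply 4, V at ####./####. | V04=+1→#####/#####*
ply 5: #####/##### is terminal -1 (H); from ..#../..#.. depth 8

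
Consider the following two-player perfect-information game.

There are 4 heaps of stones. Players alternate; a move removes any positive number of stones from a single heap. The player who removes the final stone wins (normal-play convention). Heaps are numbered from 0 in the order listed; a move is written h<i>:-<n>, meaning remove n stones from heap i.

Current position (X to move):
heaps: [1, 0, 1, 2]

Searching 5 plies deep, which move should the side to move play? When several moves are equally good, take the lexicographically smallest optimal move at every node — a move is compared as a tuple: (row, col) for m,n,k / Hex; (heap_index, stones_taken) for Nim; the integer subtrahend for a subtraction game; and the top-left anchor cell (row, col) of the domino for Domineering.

[(1,0,1,2)] X move#1: h0:-1:-1/(0,0,1,2), h2:-1:-1/(1,0,0,2), h3:-1:-1/(1,0,1,1), h3:-2:+1/(1,0,1,0)*
[(1,0,1,0)] O move#2: h0:-1:-1/(0,0,1,0)*, h2:-1:-1/(1,0,0,0)
[(0,0,1,0)] X move#3: h2:-1:+1/(0,0,0,0)*
[(0,0,0,0)] end (terminal -1, O#4); searched (1,0,1,2) to 5

X's best at [(1,0,1,2)]: h3:-2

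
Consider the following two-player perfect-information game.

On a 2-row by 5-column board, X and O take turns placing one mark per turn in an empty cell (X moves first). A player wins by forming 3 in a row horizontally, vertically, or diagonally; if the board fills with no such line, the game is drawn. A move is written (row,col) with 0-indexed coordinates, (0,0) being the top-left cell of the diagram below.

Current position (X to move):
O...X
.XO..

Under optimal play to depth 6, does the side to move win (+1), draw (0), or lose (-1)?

value(O...X/.XO.., X) = 0

p1 X@[O...X/.XO..]: (0,1)[OX..X/.XO..]+0* (0,2)[O.X.X/.XO..]+0 (0,3)[O..XX/.XO..]+0 (1,0)[O...X/XXO..]+0 (1,3)[O...X/.XOX.]+0 (1,4)[O...X/.XO.X]+0
p2 O@[OX..X/.XO..]: (0,2)[OXO.X/.XO..]+0* (0,3)[OX.OX/.XO..]+0 (1,0)[OX..X/OXO..]+0 (1,3)[OX..X/.XOO.]+0 (1,4)[OX..X/.XO.O]+0
p3 X@[OXO.X/.XO..]: (0,3)[OXOXX/.XO..]+0* (1,0)[OXO.X/XXO..]+0 (1,3)[OXO.X/.XOX.]+0 (1,4)[OXO.X/.XO.X]+0
p4 O@[OXOXX/.XO..]: (1,0)[OXOXX/OXO..]+0* (1,3)[OXOXX/.XOO.]+0 (1,4)[OXOXX/.XO.O]+0
p5 X@[OXOXX/OXO..]: (1,3)[OXOXX/OXOX.]+0* (1,4)[OXOXX/OXO.X]+0
p6 O@[OXOXX/OXOX.]: (1,4)[OXOXX/OXOXO]+0*
p7 X@[OXOXX/OXOXO] terminal +0; root [O...X/.XO..] d6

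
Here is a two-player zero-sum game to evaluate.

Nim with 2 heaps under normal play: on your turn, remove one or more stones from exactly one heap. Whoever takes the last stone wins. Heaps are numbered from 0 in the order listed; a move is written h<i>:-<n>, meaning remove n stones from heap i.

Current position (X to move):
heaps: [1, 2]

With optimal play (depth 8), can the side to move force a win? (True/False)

X winning at [(1,2)]: True

p1 X@[(1,2)]: h0:-1[(0,2)]-1 h1:-1[(1,1)]+1* h1:-2[(1,0)]-1
p2 O@[(1,1)]: h0:-1[(0,1)]-1* h1:-1[(1,0)]-1
p3 X@[(0,1)]: h1:-1[(0,0)]+1*
p4 O@[(0,0)] terminal -1; root [(1,2)] d8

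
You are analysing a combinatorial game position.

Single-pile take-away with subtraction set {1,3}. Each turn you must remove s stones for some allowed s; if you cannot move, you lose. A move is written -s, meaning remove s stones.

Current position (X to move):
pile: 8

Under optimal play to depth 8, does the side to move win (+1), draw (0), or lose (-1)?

value(8, X) = -1

[8] X move#1: -1:-1/7*, -3:-1/5
[7] O move#2: -1:+1/6*, -3:+1/4
[6] X move#3: -1:-1/5*, -3:-1/3
[5] O move#4: -1:+1/4*, -3:+1/2
[4] X move#5: -1:-1/3*, -3:-1/1
[3] O move#6: -1:+1/2*, -3:+1/0
[2] X move#7: -1:-1/1*
[1] O move#8: -1:+1/0*
[0] end (terminal -1, X#9); searched 8 to 8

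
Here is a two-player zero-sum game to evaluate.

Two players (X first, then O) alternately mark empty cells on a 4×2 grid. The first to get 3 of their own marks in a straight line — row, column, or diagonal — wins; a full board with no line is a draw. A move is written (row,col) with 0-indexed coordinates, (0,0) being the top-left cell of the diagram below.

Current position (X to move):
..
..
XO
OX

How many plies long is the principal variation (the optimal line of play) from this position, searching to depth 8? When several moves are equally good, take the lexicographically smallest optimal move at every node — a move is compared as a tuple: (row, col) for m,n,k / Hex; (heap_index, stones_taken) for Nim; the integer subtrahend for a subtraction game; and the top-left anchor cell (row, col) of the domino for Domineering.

PV length from [../../XO/OX]: 4 plies

[../../XO/OX] X move#1: (0,0):+0/X./../XO/OX*, (0,1):+0/.X/../XO/OX, (1,0):+0/../X./XO/OX, (1,1):+0/../.X/XO/OX
[X./../XO/OX] O move#2: (0,1):-1/XO/../XO/OX, (1,0):+0/X./O./XO/OX*, (1,1):-1/X./.O/XO/OX
[X./O./XO/OX] X move#3: (0,1):+0/XX/O./XO/OX*, (1,1):+0/X./OX/XO/OX
[XX/O./XO/OX] O move#4: (1,1):+0/XX/OO/XO/OX*
[XX/OO/XO/OX] end (terminal +0, X#5); searched ../../XO/OX to 8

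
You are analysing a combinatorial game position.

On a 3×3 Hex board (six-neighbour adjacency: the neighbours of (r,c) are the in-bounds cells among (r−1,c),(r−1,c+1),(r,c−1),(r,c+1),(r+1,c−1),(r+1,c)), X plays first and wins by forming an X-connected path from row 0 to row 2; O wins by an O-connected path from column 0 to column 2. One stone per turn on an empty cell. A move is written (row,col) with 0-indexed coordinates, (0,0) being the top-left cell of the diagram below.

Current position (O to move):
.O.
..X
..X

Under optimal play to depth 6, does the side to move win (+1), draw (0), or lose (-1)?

p1 O@[.O./..X/..X]: (0,0)[OO./..X/..X]-1 (0,2)[.OO/..X/..X]+1* (1,0)[.O./O.X/..X]-1 (1,1)[.O./.OX/..X]-1 (2,0)[.O./..X/O.X]-1 (2,1)[.O./..X/.OX]-1
p2 X@[.OO/..X/..X]: (0,0)[XOO/..X/..X]-1* (1,0)[.OO/X.X/..X]-1 (1,1)[.OO/.XX/..X]-1 (2,0)[.OO/..X/X.X]-1 (2,1)[.OO/..X/.XX]-1
p3 O@[XOO/..X/..X]: (1,0)[XOO/O.X/..X]+1* (1,1)[XOO/.OX/..X]+1 (2,0)[XOO/..X/O.X]+1 (2,1)[XOO/..X/.OX]-1
p4 X@[XOO/O.X/..X] terminal -1; root [.O./..X/..X] d6

value(.O./..X/..X, O) = +1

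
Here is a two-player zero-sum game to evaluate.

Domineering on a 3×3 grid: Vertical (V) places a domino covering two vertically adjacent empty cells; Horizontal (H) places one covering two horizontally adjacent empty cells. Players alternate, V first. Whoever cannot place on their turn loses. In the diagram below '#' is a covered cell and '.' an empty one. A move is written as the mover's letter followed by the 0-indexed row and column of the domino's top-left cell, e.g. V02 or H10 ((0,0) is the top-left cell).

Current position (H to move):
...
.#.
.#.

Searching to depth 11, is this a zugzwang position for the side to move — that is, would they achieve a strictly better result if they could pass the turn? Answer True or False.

p1 H@[.../.#./.#.]: H00[##./.#./.#.]-1* H01[.##/.#./.#.]-1
p2 V@[##./.#./.#.]: V02[###/.##/.#.]+1* V10[##./##./##.]+1 V12[##./.##/.##]+1
p3 H@[###/.##/.#.] terminal -1; root [.../.#./.#.] d11
if H skipped the turn, V would face:
~ p1 V@[.../.#./.#.]: V00[#../##./.#.]+1* V02[..#/.##/.#.]+1 V10[.../##./##.]+1 V12[.../.##/.##]+1
~ p2 H@[#../##./.#.]: H01[###/##./.#.]-1*
~ p3 V@[###/##./.#.]: V12[###/###/.##]+1*
~ p4 H@[###/###/.##] terminal -1; root [.../.#./.#.] d11
compare (H): move=-1 vs pass=-1

zugzwang(.../.#./.#., H) = False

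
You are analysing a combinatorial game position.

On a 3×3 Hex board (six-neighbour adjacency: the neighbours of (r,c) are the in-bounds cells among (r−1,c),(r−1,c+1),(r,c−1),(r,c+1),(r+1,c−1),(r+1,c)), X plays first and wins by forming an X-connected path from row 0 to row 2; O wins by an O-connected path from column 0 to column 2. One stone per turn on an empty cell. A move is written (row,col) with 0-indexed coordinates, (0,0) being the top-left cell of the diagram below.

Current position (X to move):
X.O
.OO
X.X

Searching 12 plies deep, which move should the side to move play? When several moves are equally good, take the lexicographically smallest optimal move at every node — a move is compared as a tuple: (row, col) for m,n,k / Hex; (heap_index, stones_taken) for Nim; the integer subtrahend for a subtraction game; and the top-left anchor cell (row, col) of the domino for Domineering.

ply 1, X at X.O/.OO/X.X | (0,1)=-1→XXO/.OO/X.X; (1,0)=+1→X.O/XOO/X.X*; (2,1)=-1→X.O/.OO/XXX
ply 2: X.O/XOO/X.X is terminal -1 (O); from X.O/.OO/X.X depth 12

X's best at [X.O/.OO/X.X]: (1,0)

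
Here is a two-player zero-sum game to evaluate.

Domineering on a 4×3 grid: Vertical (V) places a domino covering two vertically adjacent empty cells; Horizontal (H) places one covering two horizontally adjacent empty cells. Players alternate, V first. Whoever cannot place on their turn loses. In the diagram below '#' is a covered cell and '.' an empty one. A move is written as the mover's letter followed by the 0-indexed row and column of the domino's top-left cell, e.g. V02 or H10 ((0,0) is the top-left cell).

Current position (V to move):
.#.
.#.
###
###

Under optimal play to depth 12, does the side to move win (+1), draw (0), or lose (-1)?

[.#./.#./###/###] V move#1: V00:+1/##./##./###/###*, V02:+1/.##/.##/###/###
[##./##./###/###] end (terminal -1, H#2); searched .#./.#./###/### to 12

value(.#./.#./###/###, V) = +1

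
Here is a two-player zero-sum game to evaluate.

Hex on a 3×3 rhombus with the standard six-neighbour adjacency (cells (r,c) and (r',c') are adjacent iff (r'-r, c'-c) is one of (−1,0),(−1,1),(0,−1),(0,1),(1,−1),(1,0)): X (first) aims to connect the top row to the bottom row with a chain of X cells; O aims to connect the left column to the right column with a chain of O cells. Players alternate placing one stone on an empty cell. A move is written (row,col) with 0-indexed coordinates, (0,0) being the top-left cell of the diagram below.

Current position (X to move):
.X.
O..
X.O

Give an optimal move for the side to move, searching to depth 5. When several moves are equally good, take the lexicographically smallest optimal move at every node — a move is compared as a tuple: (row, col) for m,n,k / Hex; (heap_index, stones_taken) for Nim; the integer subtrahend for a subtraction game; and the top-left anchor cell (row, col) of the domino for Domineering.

X's best at [.X./O../X.O]: (1,1)

[.X./O../X.O] X move#1: (0,0):-1/XX./O../X.O, (0,2):-1/.XX/O../X.O, (1,1):+1/.X./OX./X.O*, (1,2):-1/.X./O.X/X.O, (2,1):-1/.X./O../XXO
[.X./OX./X.O] end (terminal -1, O#2); searched .X./O../X.O to 5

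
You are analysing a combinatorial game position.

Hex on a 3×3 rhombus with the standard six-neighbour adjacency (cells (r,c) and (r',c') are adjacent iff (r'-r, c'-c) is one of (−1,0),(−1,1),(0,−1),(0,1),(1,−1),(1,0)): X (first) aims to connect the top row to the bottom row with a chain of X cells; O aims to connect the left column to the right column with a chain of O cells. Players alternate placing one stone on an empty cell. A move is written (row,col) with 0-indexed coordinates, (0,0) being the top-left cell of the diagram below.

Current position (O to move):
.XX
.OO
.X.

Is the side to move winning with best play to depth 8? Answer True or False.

ply 1, O at .XX/.OO/.X. | (0,0)=+1→OXX/.OO/.X.*; (1,0)=+1→.XX/OOO/.X.; (2,0)=+1→.XX/.OO/OX.; (2,2)=+1→.XX/.OO/.XO
ply 2, X at OXX/.OO/.X. | (1,0)=-1→OXX/XOO/.X.*; (2,0)=-1→OXX/.OO/XX.; (2,2)=-1→OXX/.OO/.XX
ply 3, O at OXX/XOO/.X. | (2,0)=+1→OXX/XOO/OX.*; (2,2)=-1→OXX/XOO/.XO
ply 4: OXX/XOO/OX. is terminal -1 (X); from .XX/.OO/.X. depth 8

O winning at [.XX/.OO/.X.]: True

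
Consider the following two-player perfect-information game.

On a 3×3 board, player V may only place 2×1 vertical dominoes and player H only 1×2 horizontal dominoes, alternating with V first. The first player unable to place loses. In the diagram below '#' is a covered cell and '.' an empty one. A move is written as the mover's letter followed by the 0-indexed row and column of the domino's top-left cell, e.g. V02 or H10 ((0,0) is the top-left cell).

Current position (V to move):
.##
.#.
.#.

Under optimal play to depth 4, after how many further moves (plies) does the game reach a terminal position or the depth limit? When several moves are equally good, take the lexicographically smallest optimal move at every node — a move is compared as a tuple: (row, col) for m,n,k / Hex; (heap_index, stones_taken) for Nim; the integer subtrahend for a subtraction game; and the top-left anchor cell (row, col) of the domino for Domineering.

PV length from [.##/.#./.#.]: 1 ply

[.##/.#./.#.] V move#1: V00:+1/###/##./.#.*, V10:+1/.##/##./##., V12:+1/.##/.##/.##
[###/##./.#.] end (terminal -1, H#2); searched .##/.#./.#. to 4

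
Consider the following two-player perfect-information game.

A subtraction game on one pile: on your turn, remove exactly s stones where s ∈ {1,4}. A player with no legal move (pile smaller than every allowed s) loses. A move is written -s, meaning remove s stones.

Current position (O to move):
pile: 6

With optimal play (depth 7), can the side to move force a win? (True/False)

O winning at [6]: True

ply 1, O at 6 | -1=+1→5*; -4=+1→2
ply 2, X at 5 | -1=-1→4*; -4=-1→1
ply 3, O at 4 | -1=-1→3; -4=+1→0*
ply 4: 0 is terminal -1 (X); from 6 depth 7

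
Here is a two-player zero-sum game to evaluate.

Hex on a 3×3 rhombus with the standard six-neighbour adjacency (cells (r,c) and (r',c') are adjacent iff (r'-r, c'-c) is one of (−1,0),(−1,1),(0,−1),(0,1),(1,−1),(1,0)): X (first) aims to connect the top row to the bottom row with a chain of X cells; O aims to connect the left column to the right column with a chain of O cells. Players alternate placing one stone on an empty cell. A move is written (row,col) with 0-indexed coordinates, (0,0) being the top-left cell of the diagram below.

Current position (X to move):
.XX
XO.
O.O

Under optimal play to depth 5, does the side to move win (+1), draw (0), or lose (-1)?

value(.XX/XO./O.O, X) = -1

[.XX/XO./O.O] X move#1: (0,0):-1/XXX/XO./O.O*, (1,2):-1/.XX/XOX/O.O, (2,1):-1/.XX/XO./OXO
[XXX/XO./O.O] O move#2: (1,2):+1/XXX/XOO/O.O*, (2,1):+1/XXX/XO./OOO
[XXX/XOO/O.O] end (terminal -1, X#3); searched .XX/XO./O.O to 5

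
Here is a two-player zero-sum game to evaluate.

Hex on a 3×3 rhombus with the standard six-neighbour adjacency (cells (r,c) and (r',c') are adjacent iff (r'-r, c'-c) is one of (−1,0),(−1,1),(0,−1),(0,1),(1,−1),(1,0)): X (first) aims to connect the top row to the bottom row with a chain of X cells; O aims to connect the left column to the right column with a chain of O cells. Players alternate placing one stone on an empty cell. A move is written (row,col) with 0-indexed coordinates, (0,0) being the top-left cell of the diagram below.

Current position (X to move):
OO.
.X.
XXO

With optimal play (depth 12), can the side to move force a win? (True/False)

p1 X@[OO./.X./XXO]: (0,2)[OOX/.X./XXO]+1* (1,0)[OO./XX./XXO]-1 (1,2)[OO./.XX/XXO]-1
p2 O@[OOX/.X./XXO] terminal -1; root [OO./.X./XXO] d12

X winning at [OO./.X./XXO]: True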